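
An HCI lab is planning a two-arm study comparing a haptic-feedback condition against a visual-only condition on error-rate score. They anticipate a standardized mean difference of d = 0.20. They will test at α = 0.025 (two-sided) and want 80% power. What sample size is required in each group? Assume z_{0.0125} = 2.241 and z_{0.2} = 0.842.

n = 476 per group

For two independent groups with equal n: n = 2·((z_{α/2} + z_β) / d)².
z_{α/2} + z_β = 2.241 + 0.842 = 3.083.
n = 2 × (3.083 / 0.20)² = 2 × 15.415² = 2 × 237.62 = 475.2.
Round up to the next whole participant.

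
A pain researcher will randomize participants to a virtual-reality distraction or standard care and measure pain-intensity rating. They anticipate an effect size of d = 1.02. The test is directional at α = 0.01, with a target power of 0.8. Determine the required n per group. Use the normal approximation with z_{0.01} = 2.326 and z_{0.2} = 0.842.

For two independent groups with equal n: n = 2·((z_{α} + z_β) / d)².
z_{α} + z_β = 2.326 + 0.842 = 3.168.
n = 2 × (3.168 / 1.02)² = 2 × 3.106² = 2 × 9.65 = 19.3.
Round up to the next whole participant.

n = 20 per group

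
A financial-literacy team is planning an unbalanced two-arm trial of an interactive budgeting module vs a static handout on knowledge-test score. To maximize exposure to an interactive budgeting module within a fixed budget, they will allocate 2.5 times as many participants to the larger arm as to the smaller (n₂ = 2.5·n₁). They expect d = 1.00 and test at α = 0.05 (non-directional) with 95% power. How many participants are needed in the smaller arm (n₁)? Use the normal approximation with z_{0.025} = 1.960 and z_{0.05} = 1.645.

n₁ = 19

With allocation ratio k = n₂/n₁ = 2.5, Var(x̄₁−x̄₂) = σ²(1/n₁ + 1/(k·n₁)) = σ²·(k+1)/(k·n₁).
So n₁ = (1 + 1/k)·((z_{α/2} + z_β)/d)² = 1.400 × (3.605/1.00)².
n₁ = 1.400 × 13.00 = 18.2.
Round up: n₁ = 19, giving n₂ = ⌈2.5 × 19⌉ = ⌈47.5⌉ = 48.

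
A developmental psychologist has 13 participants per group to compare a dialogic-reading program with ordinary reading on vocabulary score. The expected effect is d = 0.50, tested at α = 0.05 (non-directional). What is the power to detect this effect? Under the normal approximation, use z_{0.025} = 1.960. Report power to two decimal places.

power ≈ 0.25

For two equal groups, power = Φ(d·√(n/2) − z_{α/2}).
d·√(n/2) = 0.50 × √(13/2) = 0.50 × 2.550 = 1.275.
z_β = 1.275 − 1.960 = -0.685.
Power = Φ(-0.685) = 0.247.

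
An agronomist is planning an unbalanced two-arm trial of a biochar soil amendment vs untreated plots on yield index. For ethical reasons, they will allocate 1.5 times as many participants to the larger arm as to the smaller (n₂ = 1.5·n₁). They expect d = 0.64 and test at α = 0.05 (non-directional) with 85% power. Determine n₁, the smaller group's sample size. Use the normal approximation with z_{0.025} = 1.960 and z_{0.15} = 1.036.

n₁ = 37

With allocation ratio k = n₂/n₁ = 1.5, Var(x̄₁−x̄₂) = σ²(1/n₁ + 1/(k·n₁)) = σ²·(k+1)/(k·n₁).
So n₁ = (1 + 1/k)·((z_{α/2} + z_β)/d)² = 1.667 × (2.996/0.64)².
n₁ = 1.667 × 21.91 = 36.5.
Round up: n₁ = 37, giving n₂ = ⌈1.5 × 37⌉ = ⌈55.5⌉ = 56.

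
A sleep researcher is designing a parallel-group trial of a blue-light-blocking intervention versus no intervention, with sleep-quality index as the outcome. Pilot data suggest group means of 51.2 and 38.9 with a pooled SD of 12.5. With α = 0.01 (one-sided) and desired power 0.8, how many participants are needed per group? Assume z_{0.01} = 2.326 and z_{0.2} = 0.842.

n = 21 per group

Cohen's d = |M₁ − M₂| / SD_pooled = |51.2 − 38.9| / 12.5 = 12.3 / 12.5 = 0.984.
For two independent groups with equal n: n = 2·((z_{α} + z_β) / d)².
z_{α} + z_β = 2.326 + 0.842 = 3.168.
n = 2 × (3.168 / 0.984)² = 2 × 3.220² = 2 × 10.37 = 20.7.
Round up to the next whole participant.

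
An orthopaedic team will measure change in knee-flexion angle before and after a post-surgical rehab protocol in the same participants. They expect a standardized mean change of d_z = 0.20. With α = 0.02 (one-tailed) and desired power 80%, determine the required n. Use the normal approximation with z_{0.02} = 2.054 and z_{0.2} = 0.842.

For a paired (one-sample on differences) test: n = ((z_{α} + z_β) / d)².
z_{α} + z_β = 2.054 + 0.842 = 2.896.
n = (2.896 / 0.20)² = 14.480² = 209.67.
Round up.

n = 210 pairs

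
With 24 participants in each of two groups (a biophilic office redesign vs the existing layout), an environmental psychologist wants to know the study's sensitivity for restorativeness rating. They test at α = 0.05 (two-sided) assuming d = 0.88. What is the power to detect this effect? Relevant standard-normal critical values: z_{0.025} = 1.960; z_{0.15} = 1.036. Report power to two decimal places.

power ≈ 0.86

For two equal groups, power = Φ(d·√(n/2) − z_{α/2}).
d·√(n/2) = 0.88 × √(24/2) = 0.88 × 3.464 = 3.048.
z_β = 3.048 − 1.960 = 1.088.
Power = Φ(1.088) = 0.862.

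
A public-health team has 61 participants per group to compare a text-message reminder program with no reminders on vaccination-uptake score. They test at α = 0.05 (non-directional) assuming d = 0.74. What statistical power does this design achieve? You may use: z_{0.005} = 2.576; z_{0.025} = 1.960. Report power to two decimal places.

For two equal groups, power = Φ(d·√(n/2) − z_{α/2}).
d·√(n/2) = 0.74 × √(61/2) = 0.74 × 5.523 = 4.087.
z_β = 4.087 − 1.960 = 2.127.
Power = Φ(2.127) = 0.983.

power ≈ 0.98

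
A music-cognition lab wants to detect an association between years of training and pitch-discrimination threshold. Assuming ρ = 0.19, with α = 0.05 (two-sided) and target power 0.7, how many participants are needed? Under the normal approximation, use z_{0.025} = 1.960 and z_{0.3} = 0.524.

Fisher's z: C = ½·ln((1+r)/(1−r)) = ½·ln(1.4691) = 0.1923.
n = ((z_{α/2} + z_β)/C)² + 3.
(1.960 + 0.524) / 0.1923 = 2.484 / 0.1923 = 12.917.
n = 12.917² + 3 = 166.86 + 3 = 169.9.
Round up.

n = 170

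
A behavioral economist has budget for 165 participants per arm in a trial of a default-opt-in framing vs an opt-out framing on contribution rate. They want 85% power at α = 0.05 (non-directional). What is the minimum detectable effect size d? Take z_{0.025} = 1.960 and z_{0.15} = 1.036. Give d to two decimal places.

For two independent groups of n = 165 each: d_min = (z_{α/2} + z_β)·√(2/n).
z-sum = 1.960 + 1.036 = 2.996.
d_min = 2.996 × √(2/165) = 2.996 × 0.1101 = 0.330.

d_min ≈ 0.33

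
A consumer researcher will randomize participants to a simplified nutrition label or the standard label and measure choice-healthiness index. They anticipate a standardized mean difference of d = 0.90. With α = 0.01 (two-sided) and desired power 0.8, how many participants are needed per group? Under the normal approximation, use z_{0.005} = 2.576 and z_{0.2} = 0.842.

For two independent groups with equal n: n = 2·((z_{α/2} + z_β) / d)².
z_{α/2} + z_β = 2.576 + 0.842 = 3.418.
n = 2 × (3.418 / 0.90)² = 2 × 3.798² = 2 × 14.42 = 28.8.
Round up to the next whole participant.

n = 29 per group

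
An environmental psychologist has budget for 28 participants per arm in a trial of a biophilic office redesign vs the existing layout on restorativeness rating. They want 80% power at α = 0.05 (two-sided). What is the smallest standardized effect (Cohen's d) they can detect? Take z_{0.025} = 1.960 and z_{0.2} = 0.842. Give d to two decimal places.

d_min ≈ 0.75

For two independent groups of n = 28 each: d_min = (z_{α/2} + z_β)·√(2/n).
z-sum = 1.960 + 0.842 = 2.802.
d_min = 2.802 × √(2/28) = 2.802 × 0.2673 = 0.749.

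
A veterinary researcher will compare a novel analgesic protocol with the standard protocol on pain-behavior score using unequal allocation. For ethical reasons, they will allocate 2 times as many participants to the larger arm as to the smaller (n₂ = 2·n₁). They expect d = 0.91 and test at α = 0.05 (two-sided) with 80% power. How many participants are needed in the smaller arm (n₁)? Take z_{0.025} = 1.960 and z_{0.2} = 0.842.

With allocation ratio k = n₂/n₁ = 2, Var(x̄₁−x̄₂) = σ²(1/n₁ + 1/(k·n₁)) = σ²·(k+1)/(k·n₁).
So n₁ = (1 + 1/k)·((z_{α/2} + z_β)/d)² = 1.500 × (2.802/0.91)².
n₁ = 1.500 × 9.48 = 14.2.
Round up: n₁ = 15, giving n₂ = 2 × 15 = 30.

n₁ = 15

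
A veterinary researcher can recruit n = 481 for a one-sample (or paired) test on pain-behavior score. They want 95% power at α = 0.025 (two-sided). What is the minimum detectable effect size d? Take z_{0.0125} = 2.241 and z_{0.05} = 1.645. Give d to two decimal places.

d_min ≈ 0.18

For a single sample (or paired design) of n = 481: d_min = (z_{α/2} + z_β)/√n.
z-sum = 2.241 + 1.645 = 3.886.
d_min = 3.886 / √481 = 3.886 / 21.932 = 0.177.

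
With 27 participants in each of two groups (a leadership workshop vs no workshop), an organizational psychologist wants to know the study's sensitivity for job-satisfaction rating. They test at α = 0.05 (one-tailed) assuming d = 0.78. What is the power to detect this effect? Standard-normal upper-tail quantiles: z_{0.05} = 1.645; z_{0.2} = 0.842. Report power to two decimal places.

For two equal groups, power = Φ(d·√(n/2) − z_{α}).
d·√(n/2) = 0.78 × √(27/2) = 0.78 × 3.674 = 2.866.
z_β = 2.866 − 1.645 = 1.221.
Power = Φ(1.221) = 0.889.

power ≈ 0.89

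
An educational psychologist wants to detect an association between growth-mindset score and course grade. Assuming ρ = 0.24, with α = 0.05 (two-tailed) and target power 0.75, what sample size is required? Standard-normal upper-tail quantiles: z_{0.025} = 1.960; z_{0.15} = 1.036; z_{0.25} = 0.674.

n = 119

Fisher's z: C = ½·ln((1+r)/(1−r)) = ½·ln(1.6316) = 0.2448.
n = ((z_{α/2} + z_β)/C)² + 3.
(1.960 + 0.674) / 0.2448 = 2.634 / 0.2448 = 10.760.
n = 10.760² + 3 = 115.77 + 3 = 118.8.
Round up.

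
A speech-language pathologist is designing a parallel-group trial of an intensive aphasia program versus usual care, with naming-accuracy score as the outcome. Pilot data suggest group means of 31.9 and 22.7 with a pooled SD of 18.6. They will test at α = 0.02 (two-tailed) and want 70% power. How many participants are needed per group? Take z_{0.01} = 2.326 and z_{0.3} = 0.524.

Cohen's d = |M₁ − M₂| / SD_pooled = |31.9 − 22.7| / 18.6 = 9.2 / 18.6 = 0.495.
For two independent groups with equal n: n = 2·((z_{α/2} + z_β) / d)².
z_{α/2} + z_β = 2.326 + 0.524 = 2.850.
n = 2 × (2.850 / 0.495)² = 2 × 5.758² = 2 × 33.15 = 66.3.
Round up to the next whole participant.

n = 67 per group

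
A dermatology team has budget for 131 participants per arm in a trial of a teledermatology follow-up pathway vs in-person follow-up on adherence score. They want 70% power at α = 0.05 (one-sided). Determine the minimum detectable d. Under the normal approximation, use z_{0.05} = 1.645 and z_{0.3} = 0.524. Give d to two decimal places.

For two independent groups of n = 131 each: d_min = (z_{α} + z_β)·√(2/n).
z-sum = 1.645 + 0.524 = 2.169.
d_min = 2.169 × √(2/131) = 2.169 × 0.1236 = 0.268.

d_min ≈ 0.27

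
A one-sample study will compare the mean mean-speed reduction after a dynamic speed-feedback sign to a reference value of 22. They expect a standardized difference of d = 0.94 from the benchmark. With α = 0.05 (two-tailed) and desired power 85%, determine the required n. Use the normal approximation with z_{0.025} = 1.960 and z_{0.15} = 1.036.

n = 11

For a one-sample test: n = ((z_{α/2} + z_β) / d)².
z_{α/2} + z_β = 1.960 + 1.036 = 2.996.
n = (2.996 / 0.94)² = 3.187² = 10.16.
Round up.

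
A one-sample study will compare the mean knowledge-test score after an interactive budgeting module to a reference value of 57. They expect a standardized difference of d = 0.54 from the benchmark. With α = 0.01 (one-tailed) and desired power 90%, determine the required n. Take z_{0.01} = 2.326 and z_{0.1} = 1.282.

n = 45

For a one-sample test: n = ((z_{α} + z_β) / d)².
z_{α} + z_β = 2.326 + 1.282 = 3.608.
n = (3.608 / 0.54)² = 6.681² = 44.64.
Round up.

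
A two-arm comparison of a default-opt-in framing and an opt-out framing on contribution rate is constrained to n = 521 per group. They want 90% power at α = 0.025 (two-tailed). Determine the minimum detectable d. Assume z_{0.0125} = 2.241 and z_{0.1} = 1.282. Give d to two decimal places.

For two independent groups of n = 521 each: d_min = (z_{α/2} + z_β)·√(2/n).
z-sum = 2.241 + 1.282 = 3.523.
d_min = 3.523 × √(2/521) = 3.523 × 0.0620 = 0.218.

d_min ≈ 0.22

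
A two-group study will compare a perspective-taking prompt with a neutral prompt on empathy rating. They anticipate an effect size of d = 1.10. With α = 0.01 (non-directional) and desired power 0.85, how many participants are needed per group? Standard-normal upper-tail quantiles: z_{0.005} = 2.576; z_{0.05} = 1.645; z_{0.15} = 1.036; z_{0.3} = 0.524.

n = 22 per group

For two independent groups with equal n: n = 2·((z_{α/2} + z_β) / d)².
z_{α/2} + z_β = 2.576 + 1.036 = 3.612.
n = 2 × (3.612 / 1.10)² = 2 × 3.284² = 2 × 10.78 = 21.6.
Round up to the next whole participant.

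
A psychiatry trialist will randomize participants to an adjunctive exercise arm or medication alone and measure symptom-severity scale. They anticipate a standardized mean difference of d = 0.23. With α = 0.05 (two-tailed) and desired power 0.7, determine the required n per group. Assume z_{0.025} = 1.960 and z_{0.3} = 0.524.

For two independent groups with equal n: n = 2·((z_{α/2} + z_β) / d)².
z_{α/2} + z_β = 1.960 + 0.524 = 2.484.
n = 2 × (2.484 / 0.23)² = 2 × 10.800² = 2 × 116.64 = 233.3.
Round up to the next whole participant.

n = 234 per group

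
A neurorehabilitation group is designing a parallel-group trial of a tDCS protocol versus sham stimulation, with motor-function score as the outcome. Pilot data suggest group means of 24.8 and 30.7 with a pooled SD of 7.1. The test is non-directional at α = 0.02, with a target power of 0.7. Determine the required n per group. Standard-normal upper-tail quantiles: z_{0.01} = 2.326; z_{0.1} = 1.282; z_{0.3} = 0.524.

Cohen's d = |M₁ − M₂| / SD_pooled = |24.8 − 30.7| / 7.1 = 5.9 / 7.1 = 0.831.
For two independent groups with equal n: n = 2·((z_{α/2} + z_β) / d)².
z_{α/2} + z_β = 2.326 + 0.524 = 2.850.
n = 2 × (2.850 / 0.831)² = 2 × 3.430² = 2 × 11.76 = 23.5.
Round up to the next whole participant.

n = 24 per group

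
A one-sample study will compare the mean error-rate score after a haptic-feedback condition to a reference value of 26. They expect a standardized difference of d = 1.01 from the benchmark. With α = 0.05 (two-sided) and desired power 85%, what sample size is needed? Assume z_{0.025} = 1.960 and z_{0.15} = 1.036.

n = 9

For a one-sample test: n = ((z_{α/2} + z_β) / d)².
z_{α/2} + z_β = 1.960 + 1.036 = 2.996.
n = (2.996 / 1.01)² = 2.966² = 8.80.
Round up.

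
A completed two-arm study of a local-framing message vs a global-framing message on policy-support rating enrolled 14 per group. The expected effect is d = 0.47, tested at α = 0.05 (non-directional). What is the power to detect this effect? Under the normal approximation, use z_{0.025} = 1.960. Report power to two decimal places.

For two equal groups, power = Φ(d·√(n/2) − z_{α/2}).
d·√(n/2) = 0.47 × √(14/2) = 0.47 × 2.646 = 1.244.
z_β = 1.244 − 1.960 = -0.716.
Power = Φ(-0.716) = 0.237.

power ≈ 0.24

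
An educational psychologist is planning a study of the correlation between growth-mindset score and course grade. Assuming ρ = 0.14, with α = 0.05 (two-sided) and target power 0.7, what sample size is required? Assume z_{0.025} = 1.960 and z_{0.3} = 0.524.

n = 314

Fisher's z: C = ½·ln((1+r)/(1−r)) = ½·ln(1.3256) = 0.1409.
n = ((z_{α/2} + z_β)/C)² + 3.
(1.960 + 0.524) / 0.1409 = 2.484 / 0.1409 = 17.630.
n = 17.630² + 3 = 310.80 + 3 = 313.8.
Round up.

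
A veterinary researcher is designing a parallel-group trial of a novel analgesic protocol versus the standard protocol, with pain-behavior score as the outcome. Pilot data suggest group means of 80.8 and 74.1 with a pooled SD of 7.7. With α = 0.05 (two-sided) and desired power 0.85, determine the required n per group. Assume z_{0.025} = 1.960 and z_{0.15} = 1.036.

n = 24 per group

Cohen's d = |M₁ − M₂| / SD_pooled = |80.8 − 74.1| / 7.7 = 6.7 / 7.7 = 0.870.
For two independent groups with equal n: n = 2·((z_{α/2} + z_β) / d)².
z_{α/2} + z_β = 1.960 + 1.036 = 2.996.
n = 2 × (2.996 / 0.870)² = 2 × 3.444² = 2 × 11.86 = 23.7.
Round up to the next whole participant.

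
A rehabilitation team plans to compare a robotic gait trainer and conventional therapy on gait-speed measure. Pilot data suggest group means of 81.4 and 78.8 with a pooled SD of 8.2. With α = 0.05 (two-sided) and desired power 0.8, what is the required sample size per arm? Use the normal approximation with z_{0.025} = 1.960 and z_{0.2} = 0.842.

Cohen's d = |M₁ − M₂| / SD_pooled = |81.4 − 78.8| / 8.2 = 2.6 / 8.2 = 0.317.
For two independent groups with equal n: n = 2·((z_{α/2} + z_β) / d)².
z_{α/2} + z_β = 1.960 + 0.842 = 2.802.
n = 2 × (2.802 / 0.317)² = 2 × 8.839² = 2 × 78.13 = 156.3.
Round up to the next whole participant.

n = 157 per group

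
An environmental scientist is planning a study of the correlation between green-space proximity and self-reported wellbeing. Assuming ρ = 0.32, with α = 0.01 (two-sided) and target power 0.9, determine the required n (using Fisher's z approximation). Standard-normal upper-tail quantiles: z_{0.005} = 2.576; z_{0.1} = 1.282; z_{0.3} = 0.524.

Fisher's z: C = ½·ln((1+r)/(1−r)) = ½·ln(1.9412) = 0.3316.
n = ((z_{α/2} + z_β)/C)² + 3.
(2.576 + 1.282) / 0.3316 = 3.858 / 0.3316 = 11.634.
n = 11.634² + 3 = 135.36 + 3 = 138.4.
Round up.

n = 139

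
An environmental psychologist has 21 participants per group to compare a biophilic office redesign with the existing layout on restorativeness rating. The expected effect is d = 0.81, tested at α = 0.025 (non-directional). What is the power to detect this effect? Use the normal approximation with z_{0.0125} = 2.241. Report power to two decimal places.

power ≈ 0.65

For two equal groups, power = Φ(d·√(n/2) − z_{α/2}).
d·√(n/2) = 0.81 × √(21/2) = 0.81 × 3.240 = 2.625.
z_β = 2.625 − 2.241 = 0.384.
Power = Φ(0.384) = 0.649.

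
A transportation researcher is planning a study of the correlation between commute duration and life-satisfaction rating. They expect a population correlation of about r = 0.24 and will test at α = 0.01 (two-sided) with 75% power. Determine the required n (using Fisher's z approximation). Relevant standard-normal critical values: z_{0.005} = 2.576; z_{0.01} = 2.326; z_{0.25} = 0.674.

Fisher's z: C = ½·ln((1+r)/(1−r)) = ½·ln(1.6316) = 0.2448.
n = ((z_{α/2} + z_β)/C)² + 3.
(2.576 + 0.674) / 0.2448 = 3.250 / 0.2448 = 13.276.
n = 13.276² + 3 = 176.26 + 3 = 179.3.
Round up.

n = 180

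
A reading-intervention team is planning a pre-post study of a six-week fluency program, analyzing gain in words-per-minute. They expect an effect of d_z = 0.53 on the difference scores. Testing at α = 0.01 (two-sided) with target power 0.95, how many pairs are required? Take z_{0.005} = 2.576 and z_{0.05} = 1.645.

For a paired (one-sample on differences) test: n = ((z_{α/2} + z_β) / d)².
z_{α/2} + z_β = 2.576 + 1.645 = 4.221.
n = (4.221 / 0.53)² = 7.964² = 63.43.
Round up.

n = 64 pairs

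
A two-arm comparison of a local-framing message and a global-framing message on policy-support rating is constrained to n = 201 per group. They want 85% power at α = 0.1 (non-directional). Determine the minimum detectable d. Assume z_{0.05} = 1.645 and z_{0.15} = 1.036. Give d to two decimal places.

For two independent groups of n = 201 each: d_min = (z_{α/2} + z_β)·√(2/n).
z-sum = 1.645 + 1.036 = 2.681.
d_min = 2.681 × √(2/201) = 2.681 × 0.0998 = 0.267.

d_min ≈ 0.27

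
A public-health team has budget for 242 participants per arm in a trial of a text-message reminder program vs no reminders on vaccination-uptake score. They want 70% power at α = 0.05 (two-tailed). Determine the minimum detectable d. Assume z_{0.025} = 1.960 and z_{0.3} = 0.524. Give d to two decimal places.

For two independent groups of n = 242 each: d_min = (z_{α/2} + z_β)·√(2/n).
z-sum = 1.960 + 0.524 = 2.484.
d_min = 2.484 × √(2/242) = 2.484 × 0.0909 = 0.226.

d_min ≈ 0.23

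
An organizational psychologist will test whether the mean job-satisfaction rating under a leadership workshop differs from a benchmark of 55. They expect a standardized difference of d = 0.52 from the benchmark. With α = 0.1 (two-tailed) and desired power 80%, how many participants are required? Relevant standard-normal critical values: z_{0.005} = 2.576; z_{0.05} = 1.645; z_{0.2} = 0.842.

n = 23

For a one-sample test: n = ((z_{α/2} + z_β) / d)².
z_{α/2} + z_β = 1.645 + 0.842 = 2.487.
n = (2.487 / 0.52)² = 4.783² = 22.87.
Round up.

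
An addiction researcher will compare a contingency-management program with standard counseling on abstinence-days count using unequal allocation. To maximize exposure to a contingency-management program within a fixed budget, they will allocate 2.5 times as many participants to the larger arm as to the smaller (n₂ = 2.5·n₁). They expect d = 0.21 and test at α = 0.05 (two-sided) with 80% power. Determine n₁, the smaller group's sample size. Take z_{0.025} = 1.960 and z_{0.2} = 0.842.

n₁ = 250

With allocation ratio k = n₂/n₁ = 2.5, Var(x̄₁−x̄₂) = σ²(1/n₁ + 1/(k·n₁)) = σ²·(k+1)/(k·n₁).
So n₁ = (1 + 1/k)·((z_{α/2} + z_β)/d)² = 1.400 × (2.802/0.21)².
n₁ = 1.400 × 178.03 = 249.2.
Round up: n₁ = 250, giving n₂ = 2.5 × 250 = 625.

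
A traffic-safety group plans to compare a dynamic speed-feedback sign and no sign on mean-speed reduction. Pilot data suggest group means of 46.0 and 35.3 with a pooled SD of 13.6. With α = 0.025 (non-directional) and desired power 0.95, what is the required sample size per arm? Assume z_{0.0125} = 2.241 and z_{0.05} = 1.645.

n = 49 per group

Cohen's d = |M₁ − M₂| / SD_pooled = |46.0 − 35.3| / 13.6 = 10.7 / 13.6 = 0.787.
For two independent groups with equal n: n = 2·((z_{α/2} + z_β) / d)².
z_{α/2} + z_β = 2.241 + 1.645 = 3.886.
n = 2 × (3.886 / 0.787)² = 2 × 4.938² = 2 × 24.38 = 48.8.
Round up to the next whole participant.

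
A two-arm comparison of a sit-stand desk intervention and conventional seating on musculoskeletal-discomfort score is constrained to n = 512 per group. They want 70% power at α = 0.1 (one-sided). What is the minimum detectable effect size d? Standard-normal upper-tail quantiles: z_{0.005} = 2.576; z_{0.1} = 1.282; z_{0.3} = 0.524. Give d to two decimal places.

d_min ≈ 0.11

For two independent groups of n = 512 each: d_min = (z_{α} + z_β)·√(2/n).
z-sum = 1.282 + 0.524 = 1.806.
d_min = 1.806 × √(2/512) = 1.806 × 0.0625 = 0.113.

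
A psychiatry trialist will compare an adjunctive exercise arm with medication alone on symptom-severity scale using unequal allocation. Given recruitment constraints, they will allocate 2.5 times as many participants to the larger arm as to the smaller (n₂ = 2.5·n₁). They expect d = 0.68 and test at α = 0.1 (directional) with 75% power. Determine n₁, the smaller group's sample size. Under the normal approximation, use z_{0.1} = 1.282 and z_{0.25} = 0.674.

With allocation ratio k = n₂/n₁ = 2.5, Var(x̄₁−x̄₂) = σ²(1/n₁ + 1/(k·n₁)) = σ²·(k+1)/(k·n₁).
So n₁ = (1 + 1/k)·((z_{α} + z_β)/d)² = 1.400 × (1.956/0.68)².
n₁ = 1.400 × 8.27 = 11.6.
Round up: n₁ = 12, giving n₂ = 2.5 × 12 = 30.

n₁ = 12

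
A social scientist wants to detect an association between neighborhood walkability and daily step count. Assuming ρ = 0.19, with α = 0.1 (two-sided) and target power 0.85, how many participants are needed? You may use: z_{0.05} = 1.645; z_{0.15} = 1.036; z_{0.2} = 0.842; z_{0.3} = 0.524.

n = 198

Fisher's z: C = ½·ln((1+r)/(1−r)) = ½·ln(1.4691) = 0.1923.
n = ((z_{α/2} + z_β)/C)² + 3.
(1.645 + 1.036) / 0.1923 = 2.681 / 0.1923 = 13.942.
n = 13.942² + 3 = 194.37 + 3 = 197.4.
Round up.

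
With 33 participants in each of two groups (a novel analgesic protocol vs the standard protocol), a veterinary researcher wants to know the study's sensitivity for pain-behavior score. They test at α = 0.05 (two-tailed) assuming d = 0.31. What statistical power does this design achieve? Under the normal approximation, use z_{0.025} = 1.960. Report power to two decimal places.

For two equal groups, power = Φ(d·√(n/2) − z_{α/2}).
d·√(n/2) = 0.31 × √(33/2) = 0.31 × 4.062 = 1.259.
z_β = 1.259 − 1.960 = -0.701.
Power = Φ(-0.701) = 0.242.

power ≈ 0.24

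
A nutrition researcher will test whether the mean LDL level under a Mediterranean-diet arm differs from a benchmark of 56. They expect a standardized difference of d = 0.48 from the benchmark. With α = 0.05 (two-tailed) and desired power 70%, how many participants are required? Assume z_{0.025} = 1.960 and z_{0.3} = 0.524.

n = 27

For a one-sample test: n = ((z_{α/2} + z_β) / d)².
z_{α/2} + z_β = 1.960 + 0.524 = 2.484.
n = (2.484 / 0.48)² = 5.175² = 26.78.
Round up.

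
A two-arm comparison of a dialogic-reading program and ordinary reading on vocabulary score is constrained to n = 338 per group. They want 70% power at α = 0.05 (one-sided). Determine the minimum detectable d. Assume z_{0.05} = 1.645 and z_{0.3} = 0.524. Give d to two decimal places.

d_min ≈ 0.17

For two independent groups of n = 338 each: d_min = (z_{α} + z_β)·√(2/n).
z-sum = 1.645 + 0.524 = 2.169.
d_min = 2.169 × √(2/338) = 2.169 × 0.0769 = 0.167.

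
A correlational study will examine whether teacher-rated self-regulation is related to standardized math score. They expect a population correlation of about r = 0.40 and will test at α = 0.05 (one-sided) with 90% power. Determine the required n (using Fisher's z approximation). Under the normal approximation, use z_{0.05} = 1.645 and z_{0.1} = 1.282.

n = 51

Fisher's z: C = ½·ln((1+r)/(1−r)) = ½·ln(2.3333) = 0.4236.
n = ((z_{α} + z_β)/C)² + 3.
(1.645 + 1.282) / 0.4236 = 2.927 / 0.4236 = 6.910.
n = 6.910² + 3 = 47.75 + 3 = 50.7.
Round up.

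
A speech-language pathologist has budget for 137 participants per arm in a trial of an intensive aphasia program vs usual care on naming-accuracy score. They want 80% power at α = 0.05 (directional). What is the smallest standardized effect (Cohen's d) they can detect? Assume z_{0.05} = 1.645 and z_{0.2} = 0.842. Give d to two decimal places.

For two independent groups of n = 137 each: d_min = (z_{α} + z_β)·√(2/n).
z-sum = 1.645 + 0.842 = 2.487.
d_min = 2.487 × √(2/137) = 2.487 × 0.1208 = 0.300.

d_min ≈ 0.30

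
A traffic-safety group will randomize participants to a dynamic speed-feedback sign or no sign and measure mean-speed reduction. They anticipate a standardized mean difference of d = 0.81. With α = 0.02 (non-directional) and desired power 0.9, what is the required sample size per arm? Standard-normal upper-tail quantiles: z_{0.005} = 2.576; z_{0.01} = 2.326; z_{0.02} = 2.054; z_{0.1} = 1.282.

For two independent groups with equal n: n = 2·((z_{α/2} + z_β) / d)².
z_{α/2} + z_β = 2.326 + 1.282 = 3.608.
n = 2 × (3.608 / 0.81)² = 2 × 4.454² = 2 × 19.84 = 39.7.
Round up to the next whole participant.

n = 40 per group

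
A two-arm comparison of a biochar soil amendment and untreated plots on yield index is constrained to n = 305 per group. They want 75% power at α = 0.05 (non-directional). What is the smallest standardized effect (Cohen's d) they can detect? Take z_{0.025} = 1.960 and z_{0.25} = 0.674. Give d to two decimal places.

d_min ≈ 0.21

For two independent groups of n = 305 each: d_min = (z_{α/2} + z_β)·√(2/n).
z-sum = 1.960 + 0.674 = 2.634.
d_min = 2.634 × √(2/305) = 2.634 × 0.0810 = 0.213.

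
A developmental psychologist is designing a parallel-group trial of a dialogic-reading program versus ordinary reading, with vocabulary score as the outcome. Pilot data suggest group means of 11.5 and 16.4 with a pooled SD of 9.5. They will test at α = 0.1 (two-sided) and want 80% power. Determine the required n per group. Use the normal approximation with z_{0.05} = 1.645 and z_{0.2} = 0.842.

n = 47 per group

Cohen's d = |M₁ − M₂| / SD_pooled = |11.5 − 16.4| / 9.5 = 4.9 / 9.5 = 0.516.
For two independent groups with equal n: n = 2·((z_{α/2} + z_β) / d)².
z_{α/2} + z_β = 1.645 + 0.842 = 2.487.
n = 2 × (2.487 / 0.516)² = 2 × 4.820² = 2 × 23.23 = 46.5.
Round up to the next whole participant.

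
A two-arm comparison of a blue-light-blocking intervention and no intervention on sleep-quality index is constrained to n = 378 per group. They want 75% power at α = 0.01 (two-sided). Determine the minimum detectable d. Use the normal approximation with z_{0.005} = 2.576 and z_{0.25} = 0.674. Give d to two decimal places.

d_min ≈ 0.24

For two independent groups of n = 378 each: d_min = (z_{α/2} + z_β)·√(2/n).
z-sum = 2.576 + 0.674 = 3.250.
d_min = 3.250 × √(2/378) = 3.250 × 0.0727 = 0.236.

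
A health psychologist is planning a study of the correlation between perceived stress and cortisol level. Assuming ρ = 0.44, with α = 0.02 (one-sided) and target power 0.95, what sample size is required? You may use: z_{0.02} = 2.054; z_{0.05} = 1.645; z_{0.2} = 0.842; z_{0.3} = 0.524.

n = 65

Fisher's z: C = ½·ln((1+r)/(1−r)) = ½·ln(2.5714) = 0.4722.
n = ((z_{α} + z_β)/C)² + 3.
(2.054 + 1.645) / 0.4722 = 3.699 / 0.4722 = 7.834.
n = 7.834² + 3 = 61.36 + 3 = 64.4.
Round up.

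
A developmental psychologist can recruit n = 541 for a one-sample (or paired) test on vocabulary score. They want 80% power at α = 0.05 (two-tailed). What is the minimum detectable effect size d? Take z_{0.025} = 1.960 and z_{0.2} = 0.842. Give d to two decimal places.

d_min ≈ 0.12

For a single sample (or paired design) of n = 541: d_min = (z_{α/2} + z_β)/√n.
z-sum = 1.960 + 0.842 = 2.802.
d_min = 2.802 / √541 = 2.802 / 23.259 = 0.120.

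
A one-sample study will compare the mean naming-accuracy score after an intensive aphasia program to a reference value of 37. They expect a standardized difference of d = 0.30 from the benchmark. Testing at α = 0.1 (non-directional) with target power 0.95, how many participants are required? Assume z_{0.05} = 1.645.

n = 121

For a one-sample test: n = ((z_{α/2} + z_β) / d)².
z_{α/2} + z_β = 1.645 + 1.645 = 3.290.
n = (3.290 / 0.30)² = 10.967² = 120.27.
Round up.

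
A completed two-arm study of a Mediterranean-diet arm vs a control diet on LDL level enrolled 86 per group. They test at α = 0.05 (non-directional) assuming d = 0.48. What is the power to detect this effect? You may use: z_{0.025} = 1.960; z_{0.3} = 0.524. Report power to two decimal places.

power ≈ 0.88

For two equal groups, power = Φ(d·√(n/2) − z_{α/2}).
d·√(n/2) = 0.48 × √(86/2) = 0.48 × 6.557 = 3.148.
z_β = 3.148 − 1.960 = 1.188.
Power = Φ(1.188) = 0.882.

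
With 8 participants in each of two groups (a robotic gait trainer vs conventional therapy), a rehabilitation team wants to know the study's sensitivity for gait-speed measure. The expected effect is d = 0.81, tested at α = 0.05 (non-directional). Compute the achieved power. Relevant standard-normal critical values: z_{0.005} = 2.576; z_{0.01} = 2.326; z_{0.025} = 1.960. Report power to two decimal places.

power ≈ 0.37

For two equal groups, power = Φ(d·√(n/2) − z_{α/2}).
d·√(n/2) = 0.81 × √(8/2) = 0.81 × 2.000 = 1.620.
z_β = 1.620 − 1.960 = -0.340.
Power = Φ(-0.340) = 0.367.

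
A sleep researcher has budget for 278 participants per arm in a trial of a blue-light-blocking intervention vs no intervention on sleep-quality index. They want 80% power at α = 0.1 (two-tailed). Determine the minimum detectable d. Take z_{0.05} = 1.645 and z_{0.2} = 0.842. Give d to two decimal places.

For two independent groups of n = 278 each: d_min = (z_{α/2} + z_β)·√(2/n).
z-sum = 1.645 + 0.842 = 2.487.
d_min = 2.487 × √(2/278) = 2.487 × 0.0848 = 0.211.

d_min ≈ 0.21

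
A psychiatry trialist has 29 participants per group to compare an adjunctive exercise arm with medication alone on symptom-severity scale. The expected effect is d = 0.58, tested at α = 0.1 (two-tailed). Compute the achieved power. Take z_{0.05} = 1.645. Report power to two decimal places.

For two equal groups, power = Φ(d·√(n/2) − z_{α/2}).
d·√(n/2) = 0.58 × √(29/2) = 0.58 × 3.808 = 2.209.
z_β = 2.209 − 1.645 = 0.564.
Power = Φ(0.564) = 0.713.

power ≈ 0.71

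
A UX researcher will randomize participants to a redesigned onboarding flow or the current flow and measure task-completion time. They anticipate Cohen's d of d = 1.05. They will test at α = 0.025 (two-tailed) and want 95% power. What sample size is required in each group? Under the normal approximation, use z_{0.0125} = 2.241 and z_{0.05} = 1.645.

For two independent groups with equal n: n = 2·((z_{α/2} + z_β) / d)².
z_{α/2} + z_β = 2.241 + 1.645 = 3.886.
n = 2 × (3.886 / 1.05)² = 2 × 3.701² = 2 × 13.70 = 27.4.
Round up to the next whole participant.

n = 28 per group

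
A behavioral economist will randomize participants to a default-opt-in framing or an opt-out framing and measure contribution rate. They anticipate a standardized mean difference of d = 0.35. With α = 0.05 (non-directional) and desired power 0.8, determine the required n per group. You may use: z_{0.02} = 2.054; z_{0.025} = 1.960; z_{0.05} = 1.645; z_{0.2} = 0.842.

n = 129 per group

For two independent groups with equal n: n = 2·((z_{α/2} + z_β) / d)².
z_{α/2} + z_β = 1.960 + 0.842 = 2.802.
n = 2 × (2.802 / 0.35)² = 2 × 8.006² = 2 × 64.09 = 128.2.
Round up to the next whole participant.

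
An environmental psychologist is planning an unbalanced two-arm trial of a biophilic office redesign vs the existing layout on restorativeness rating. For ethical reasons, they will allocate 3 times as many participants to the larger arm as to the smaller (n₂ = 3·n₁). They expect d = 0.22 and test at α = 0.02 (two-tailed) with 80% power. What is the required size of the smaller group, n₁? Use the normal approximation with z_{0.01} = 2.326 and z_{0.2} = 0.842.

n₁ = 277

With allocation ratio k = n₂/n₁ = 3, Var(x̄₁−x̄₂) = σ²(1/n₁ + 1/(k·n₁)) = σ²·(k+1)/(k·n₁).
So n₁ = (1 + 1/k)·((z_{α/2} + z_β)/d)² = 1.333 × (3.168/0.22)².
n₁ = 1.333 × 207.36 = 276.5.
Round up: n₁ = 277, giving n₂ = 3 × 277 = 831.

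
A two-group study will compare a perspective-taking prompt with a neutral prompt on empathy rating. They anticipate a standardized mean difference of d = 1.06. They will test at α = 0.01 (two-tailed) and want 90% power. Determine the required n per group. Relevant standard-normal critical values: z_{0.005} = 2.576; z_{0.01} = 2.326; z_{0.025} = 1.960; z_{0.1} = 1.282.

n = 27 per group

For two independent groups with equal n: n = 2·((z_{α/2} + z_β) / d)².
z_{α/2} + z_β = 2.576 + 1.282 = 3.858.
n = 2 × (3.858 / 1.06)² = 2 × 3.640² = 2 × 13.25 = 26.5.
Round up to the next whole participant.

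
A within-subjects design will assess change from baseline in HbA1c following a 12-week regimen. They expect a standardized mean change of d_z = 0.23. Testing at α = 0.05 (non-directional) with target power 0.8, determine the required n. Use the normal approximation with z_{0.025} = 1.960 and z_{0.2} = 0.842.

n = 149 pairs

For a paired (one-sample on differences) test: n = ((z_{α/2} + z_β) / d)².
z_{α/2} + z_β = 1.960 + 0.842 = 2.802.
n = (2.802 / 0.23)² = 12.183² = 148.42.
Round up.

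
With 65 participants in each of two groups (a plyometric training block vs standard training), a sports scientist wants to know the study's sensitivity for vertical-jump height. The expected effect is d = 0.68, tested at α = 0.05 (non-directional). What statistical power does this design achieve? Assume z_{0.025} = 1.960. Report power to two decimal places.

For two equal groups, power = Φ(d·√(n/2) − z_{α/2}).
d·√(n/2) = 0.68 × √(65/2) = 0.68 × 5.701 = 3.877.
z_β = 3.877 − 1.960 = 1.917.
Power = Φ(1.917) = 0.972.

power ≈ 0.97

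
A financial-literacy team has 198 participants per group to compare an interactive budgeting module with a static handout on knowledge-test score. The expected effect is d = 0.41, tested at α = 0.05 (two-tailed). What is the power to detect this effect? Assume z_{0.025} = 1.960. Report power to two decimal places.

power ≈ 0.98

For two equal groups, power = Φ(d·√(n/2) − z_{α/2}).
d·√(n/2) = 0.41 × √(198/2) = 0.41 × 9.950 = 4.079.
z_β = 4.079 − 1.960 = 2.119.
Power = Φ(2.119) = 0.983.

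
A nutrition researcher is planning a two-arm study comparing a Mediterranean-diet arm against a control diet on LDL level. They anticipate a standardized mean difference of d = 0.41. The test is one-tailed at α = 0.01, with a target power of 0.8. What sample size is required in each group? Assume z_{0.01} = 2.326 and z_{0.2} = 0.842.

n = 120 per group

For two independent groups with equal n: n = 2·((z_{α} + z_β) / d)².
z_{α} + z_β = 2.326 + 0.842 = 3.168.
n = 2 × (3.168 / 0.41)² = 2 × 7.727² = 2 × 59.70 = 119.4.
Round up to the next whole participant.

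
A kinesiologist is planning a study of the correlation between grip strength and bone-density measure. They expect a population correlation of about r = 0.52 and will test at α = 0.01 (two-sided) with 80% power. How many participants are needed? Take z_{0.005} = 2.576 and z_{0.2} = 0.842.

Fisher's z: C = ½·ln((1+r)/(1−r)) = ½·ln(3.1667) = 0.5763.
n = ((z_{α/2} + z_β)/C)² + 3.
(2.576 + 0.842) / 0.5763 = 3.418 / 0.5763 = 5.931.
n = 5.931² + 3 = 35.18 + 3 = 38.2.
Round up.

n = 39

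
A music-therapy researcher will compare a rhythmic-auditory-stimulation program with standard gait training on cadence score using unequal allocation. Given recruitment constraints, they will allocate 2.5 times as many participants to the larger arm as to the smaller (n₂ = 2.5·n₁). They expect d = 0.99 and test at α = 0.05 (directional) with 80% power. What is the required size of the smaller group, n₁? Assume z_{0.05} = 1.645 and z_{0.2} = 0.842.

With allocation ratio k = n₂/n₁ = 2.5, Var(x̄₁−x̄₂) = σ²(1/n₁ + 1/(k·n₁)) = σ²·(k+1)/(k·n₁).
So n₁ = (1 + 1/k)·((z_{α} + z_β)/d)² = 1.400 × (2.487/0.99)².
n₁ = 1.400 × 6.31 = 8.8.
Round up: n₁ = 9, giving n₂ = ⌈2.5 × 9⌉ = ⌈22.5⌉ = 23.

n₁ = 9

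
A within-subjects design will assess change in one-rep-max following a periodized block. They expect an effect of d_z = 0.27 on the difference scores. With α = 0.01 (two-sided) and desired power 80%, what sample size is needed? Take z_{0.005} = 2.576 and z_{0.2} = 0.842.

n = 161 pairs

For a paired (one-sample on differences) test: n = ((z_{α/2} + z_β) / d)².
z_{α/2} + z_β = 2.576 + 0.842 = 3.418.
n = (3.418 / 0.27)² = 12.659² = 160.26.
Round up.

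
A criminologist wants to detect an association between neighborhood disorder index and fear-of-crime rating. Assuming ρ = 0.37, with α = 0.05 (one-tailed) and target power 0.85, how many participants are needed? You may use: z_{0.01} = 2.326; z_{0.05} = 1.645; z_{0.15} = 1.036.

Fisher's z: C = ½·ln((1+r)/(1−r)) = ½·ln(2.1746) = 0.3884.
n = ((z_{α} + z_β)/C)² + 3.
(1.645 + 1.036) / 0.3884 = 2.681 / 0.3884 = 6.903.
n = 6.903² + 3 = 47.65 + 3 = 50.6.
Round up.

n = 51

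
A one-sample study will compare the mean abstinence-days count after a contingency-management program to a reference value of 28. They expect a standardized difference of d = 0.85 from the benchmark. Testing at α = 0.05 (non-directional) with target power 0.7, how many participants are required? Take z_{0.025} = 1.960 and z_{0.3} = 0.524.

For a one-sample test: n = ((z_{α/2} + z_β) / d)².
z_{α/2} + z_β = 1.960 + 0.524 = 2.484.
n = (2.484 / 0.85)² = 2.922² = 8.54.
Round up.

n = 9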